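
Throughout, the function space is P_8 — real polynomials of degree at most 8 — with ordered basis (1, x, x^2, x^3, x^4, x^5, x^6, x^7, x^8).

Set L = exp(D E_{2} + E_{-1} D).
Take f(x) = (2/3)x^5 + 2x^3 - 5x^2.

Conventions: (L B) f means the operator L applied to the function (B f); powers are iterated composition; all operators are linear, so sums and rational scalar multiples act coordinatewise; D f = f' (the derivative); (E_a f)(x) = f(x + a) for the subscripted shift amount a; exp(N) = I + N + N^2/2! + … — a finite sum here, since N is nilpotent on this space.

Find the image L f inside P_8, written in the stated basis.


order-1 term: (20/3)x^4 + (40/3)x^3 + 112x^2 + (256/3)x + 230/3
order-2 term: (80/3)x^3 + 80x^2 + 464x + 1172/3
order-3 term: (160/3)x^2 + 160x + 496
order-4 term: (160/3)x + 320/3
order-5 term: 64/3
the series for exp(D E_{2} + E_{-1} D) f terminates at order 5
exp(D E_{2} + E_{-1} D) f = (2/3)x^5 + (20/3)x^4 + 42x^3 + (721/3)x^2 + (2288/3)x + 3274/3

g(x) = (2/3)x^5 + (20/3)x^4 + 42x^3 + (721/3)x^2 + (2288/3)x + 3274/3


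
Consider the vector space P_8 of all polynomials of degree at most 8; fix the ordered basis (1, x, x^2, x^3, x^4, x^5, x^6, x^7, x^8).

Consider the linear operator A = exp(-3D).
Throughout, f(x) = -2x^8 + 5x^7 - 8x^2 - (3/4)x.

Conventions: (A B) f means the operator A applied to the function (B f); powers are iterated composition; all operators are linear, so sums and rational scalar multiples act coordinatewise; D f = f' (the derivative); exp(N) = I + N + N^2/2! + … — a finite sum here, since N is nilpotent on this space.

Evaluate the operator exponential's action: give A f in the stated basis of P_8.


g(x) = -2x^8 + 53x^7 - 609x^6 + 3969x^5 - 16065x^4 + 41391x^3 - 66347x^2 + (242217/4)x - 96507/4

order-1 term: 48x^7 - 105x^6 + 48x + 9/4
order-2 term: -504x^6 + 945x^5 - 72
order-3 term: 3024x^5 - 4725x^4
order-4 term: -11340x^4 + 14175x^3
order-5 term: 27216x^3 - 25515x^2
order-6 term: -40824x^2 + 25515x
order-7 term: 34992x - 10935
order-8 term: -13122
the series for exp(-3D) f terminates at order 8
exp(-3D) f = -2x^8 + 53x^7 - 609x^6 + 3969x^5 - 16065x^4 + 41391x^3 - 66347x^2 + (242217/4)x - 96507/4


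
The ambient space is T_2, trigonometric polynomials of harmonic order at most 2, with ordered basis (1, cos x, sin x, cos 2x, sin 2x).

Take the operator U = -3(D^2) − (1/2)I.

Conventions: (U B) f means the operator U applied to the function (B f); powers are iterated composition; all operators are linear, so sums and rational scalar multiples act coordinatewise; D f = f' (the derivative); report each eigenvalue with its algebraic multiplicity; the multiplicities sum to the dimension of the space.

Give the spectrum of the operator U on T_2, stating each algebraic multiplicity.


λ = -1/2 (multiplicity 1), λ = 5/2 (multiplicity 2), λ = 23/2 (multiplicity 2)

image of 1: -1/2
image of cos x: (5/2)cos x
image of sin x: (5/2)sin x
image of cos 2x: (23/2)cos 2x
image of sin 2x: (23/2)sin 2x
the matrix is diagonal; its diagonal is (-1/2, 5/2, 5/2, 23/2, 23/2)
for a triangular matrix the eigenvalues are the diagonal entries, with algebraic multiplicity their repetition count


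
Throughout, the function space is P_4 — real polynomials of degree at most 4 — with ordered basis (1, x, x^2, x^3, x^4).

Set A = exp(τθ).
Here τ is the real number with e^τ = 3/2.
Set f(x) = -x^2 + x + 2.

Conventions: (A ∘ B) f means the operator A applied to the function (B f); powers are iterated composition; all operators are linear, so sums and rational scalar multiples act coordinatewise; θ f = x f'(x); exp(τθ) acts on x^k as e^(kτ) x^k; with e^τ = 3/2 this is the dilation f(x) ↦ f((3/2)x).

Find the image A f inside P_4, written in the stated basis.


exp(τθ) x^k = e^(kτ) x^k; with e^τ = 3/2 this sends x^k to (3/2)^k x^k
x ↦ 3/2 x
x^2 ↦ 9/4 x^2
applying this coordinatewise to f: exp(τθ) f = -(9/4)x^2 + (3/2)x + 2

g(x) = -(9/4)x^2 + (3/2)x + 2


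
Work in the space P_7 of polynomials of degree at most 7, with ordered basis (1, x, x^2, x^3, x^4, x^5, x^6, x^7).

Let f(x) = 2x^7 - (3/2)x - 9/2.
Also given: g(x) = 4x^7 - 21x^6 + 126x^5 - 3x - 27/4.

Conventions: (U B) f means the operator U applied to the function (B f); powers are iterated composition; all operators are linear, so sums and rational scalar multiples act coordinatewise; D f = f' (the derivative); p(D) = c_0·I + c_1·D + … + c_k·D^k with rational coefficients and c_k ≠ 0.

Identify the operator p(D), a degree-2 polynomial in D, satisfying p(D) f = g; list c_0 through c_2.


D^0 f = 2x^7 - (3/2)x - 9/2
D^1 f = 14x^6 - 3/2
D^2 f = 84x^5
matching coefficients of g against c_0 f + c_1 Df + … from the top degree down determines the c_i
solution: c_0 = 2, c_1 = -3/2, c_2 = 3/2

p(D) = 2·I − (3/2)·D + (3/2)·D^2, i.e. c_0 = 2, c_1 = -3/2, c_2 = 3/2


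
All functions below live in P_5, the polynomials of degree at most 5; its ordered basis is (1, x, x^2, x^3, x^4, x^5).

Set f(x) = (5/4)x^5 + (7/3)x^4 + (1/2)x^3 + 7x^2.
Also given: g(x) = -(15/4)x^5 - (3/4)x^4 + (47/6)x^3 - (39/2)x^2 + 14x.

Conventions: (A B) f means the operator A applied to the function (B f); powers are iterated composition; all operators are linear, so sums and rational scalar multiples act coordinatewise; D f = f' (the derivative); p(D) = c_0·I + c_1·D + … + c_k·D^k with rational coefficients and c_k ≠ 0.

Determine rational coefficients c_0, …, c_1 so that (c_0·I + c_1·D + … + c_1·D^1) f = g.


D^0 f = (5/4)x^5 + (7/3)x^4 + (1/2)x^3 + 7x^2
D^1 f = (25/4)x^4 + (28/3)x^3 + (3/2)x^2 + 14x
matching coefficients of g against c_0 f + c_1 Df + … from the top degree down determines the c_i
solution: c_0 = -3, c_1 = 1

c_0 = -3, c_1 = 1


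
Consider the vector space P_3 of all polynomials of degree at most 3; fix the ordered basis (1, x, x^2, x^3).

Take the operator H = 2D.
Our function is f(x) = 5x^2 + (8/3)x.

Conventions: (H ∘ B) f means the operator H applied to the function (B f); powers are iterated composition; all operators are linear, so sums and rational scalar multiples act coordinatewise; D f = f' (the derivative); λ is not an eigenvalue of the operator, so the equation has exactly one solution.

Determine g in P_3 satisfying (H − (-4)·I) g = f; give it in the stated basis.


write g with unknown coordinates in the stated basis and equate coefficients in (H − (-4)·I) g = f
solving from the highest basis element down gives g = (5/4)x^2 - (7/12)x + 7/24
check: H g = 5x - 7/6
so H g − (-4)·g = 5x^2 + (8/3)x = f ✓

g(x) = (5/4)x^2 - (7/12)x + 7/24


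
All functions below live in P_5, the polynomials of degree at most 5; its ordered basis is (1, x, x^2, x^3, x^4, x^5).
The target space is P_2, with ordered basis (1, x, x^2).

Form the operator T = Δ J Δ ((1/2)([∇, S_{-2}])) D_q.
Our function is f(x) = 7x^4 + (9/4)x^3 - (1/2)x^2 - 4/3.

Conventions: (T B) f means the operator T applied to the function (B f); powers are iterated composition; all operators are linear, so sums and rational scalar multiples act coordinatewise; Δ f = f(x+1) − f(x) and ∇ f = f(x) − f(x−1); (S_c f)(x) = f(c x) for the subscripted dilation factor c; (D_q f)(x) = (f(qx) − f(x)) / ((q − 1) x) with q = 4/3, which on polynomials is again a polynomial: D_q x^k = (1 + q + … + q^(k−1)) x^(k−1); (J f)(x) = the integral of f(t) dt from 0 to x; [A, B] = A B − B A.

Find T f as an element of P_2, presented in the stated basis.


D_q f = (1225/27)x^3 + (37/4)x^2 - (7/6)x
S_{-2} D_q f = -(9800/27)x^3 + 37x^2 + (7/3)x
∇ S_{-2} D_q f = -(9800/9)x^2 + (10466/9)x - 10736/27
∇ D_q f = (1225/9)x^2 - (2117/18)x + 3775/108
S_{-2} ∇ D_q f = (4900/9)x^2 + (2117/9)x + 3775/108
[∇, S_{-2}] D_q f = -(4900/3)x^2 + (2783/3)x - 5191/12
((1/2)([∇, S_{-2}])) D_q f = -(2450/3)x^2 + (2783/6)x - 5191/24
Δ ((1/2)([∇, S_{-2}])) D_q f = -(4900/3)x - 2117/6
J Δ ((1/2)([∇, S_{-2}])) D_q f = -(2450/3)x^2 - (2117/6)x
Δ (J Δ) ((1/2)([∇, S_{-2}])) D_q f = -(4900/3)x - 2339/2

the image equals g(x) = -(4900/3)x - 2339/2


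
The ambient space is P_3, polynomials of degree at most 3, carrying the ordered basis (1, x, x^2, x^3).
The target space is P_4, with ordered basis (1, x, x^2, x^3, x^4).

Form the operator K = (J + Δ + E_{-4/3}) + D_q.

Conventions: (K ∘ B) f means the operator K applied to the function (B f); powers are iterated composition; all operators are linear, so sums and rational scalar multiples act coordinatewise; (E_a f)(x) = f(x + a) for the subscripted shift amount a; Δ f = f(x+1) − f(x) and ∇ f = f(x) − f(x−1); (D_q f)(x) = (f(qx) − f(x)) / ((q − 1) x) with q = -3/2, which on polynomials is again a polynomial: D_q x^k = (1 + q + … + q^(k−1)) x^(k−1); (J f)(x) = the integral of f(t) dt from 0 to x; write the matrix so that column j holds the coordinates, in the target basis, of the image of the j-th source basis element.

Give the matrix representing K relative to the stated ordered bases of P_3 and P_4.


the matrix is [[1, 2/3, 25/9, -37/27]; [1, 1, -7/6, 25/3]; [0, 1/2, 1, 3/4]; [0, 0, 1/3, 1]; [0, 0, 0, 1/4]] (rows listed top to bottom)

image of 1: x + 1
image of x: (1/2)x^2 + x + 2/3
image of x^2: (1/3)x^3 + x^2 - (7/6)x + 25/9
image of x^3: (1/4)x^4 + x^3 + (3/4)x^2 + (25/3)x - 37/27
each image's coordinates form column j of the matrix


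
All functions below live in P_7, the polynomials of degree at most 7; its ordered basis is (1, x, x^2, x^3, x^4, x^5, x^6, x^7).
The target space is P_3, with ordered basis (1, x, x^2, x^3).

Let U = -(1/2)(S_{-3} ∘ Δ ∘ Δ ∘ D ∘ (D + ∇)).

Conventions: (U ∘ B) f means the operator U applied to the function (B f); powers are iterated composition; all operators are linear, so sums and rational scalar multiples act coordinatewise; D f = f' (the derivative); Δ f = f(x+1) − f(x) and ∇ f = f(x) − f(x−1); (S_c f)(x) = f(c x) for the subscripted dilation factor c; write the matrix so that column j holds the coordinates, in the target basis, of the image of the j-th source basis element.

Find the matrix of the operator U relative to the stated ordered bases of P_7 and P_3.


the matrix is [[0, 0, 0, 0, -24, -90, -300, -840]; [0, 0, 0, 0, 0, 360, 1620, 6300]; [0, 0, 0, 0, 0, 0, -3240, -17010]; [0, 0, 0, 0, 0, 0, 0, 22680]] (rows listed top to bottom)

image of 1: 0
image of x: 0
image of x^2: 0
image of x^3: 0
image of x^4: -24
image of x^5: 360x - 90
image of x^6: -3240x^2 + 1620x - 300
image of x^7: 22680x^3 - 17010x^2 + 6300x - 840
each image's coordinates form column j of the matrix


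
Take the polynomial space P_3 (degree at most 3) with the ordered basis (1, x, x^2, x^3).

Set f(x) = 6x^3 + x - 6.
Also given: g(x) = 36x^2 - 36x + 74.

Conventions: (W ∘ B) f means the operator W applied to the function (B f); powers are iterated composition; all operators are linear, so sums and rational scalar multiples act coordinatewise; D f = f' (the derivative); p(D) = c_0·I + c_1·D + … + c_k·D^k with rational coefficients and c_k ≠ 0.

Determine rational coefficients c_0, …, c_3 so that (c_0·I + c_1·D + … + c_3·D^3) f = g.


p(D) = 2·D − D^2 + 2·D^3, i.e. c_0 = 0, c_1 = 2, c_2 = -1, c_3 = 2

D^0 f = 6x^3 + x - 6
D^1 f = 18x^2 + 1
D^2 f = 36x
D^3 f = 36
matching coefficients of g against c_0 f + c_1 Df + … from the top degree down determines the c_i
solution: c_0 = 0, c_1 = 2, c_2 = -1, c_3 = 2


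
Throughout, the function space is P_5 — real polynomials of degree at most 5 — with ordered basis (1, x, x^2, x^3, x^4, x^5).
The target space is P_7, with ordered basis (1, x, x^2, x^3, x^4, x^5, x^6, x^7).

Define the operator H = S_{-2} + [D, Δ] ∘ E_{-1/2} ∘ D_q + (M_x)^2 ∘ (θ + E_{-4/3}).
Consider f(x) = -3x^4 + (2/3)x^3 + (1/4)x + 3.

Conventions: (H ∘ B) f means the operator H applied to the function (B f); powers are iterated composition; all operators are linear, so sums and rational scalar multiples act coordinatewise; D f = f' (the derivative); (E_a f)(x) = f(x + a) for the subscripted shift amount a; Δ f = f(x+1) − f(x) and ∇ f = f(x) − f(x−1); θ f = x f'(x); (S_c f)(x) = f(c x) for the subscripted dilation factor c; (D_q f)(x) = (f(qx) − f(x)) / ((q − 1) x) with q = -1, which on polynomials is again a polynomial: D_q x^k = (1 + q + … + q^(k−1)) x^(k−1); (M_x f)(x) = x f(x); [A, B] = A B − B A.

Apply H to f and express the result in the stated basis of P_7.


S_{-2} f = -48x^4 - (16/3)x^3 - (1/2)x + 3
D_q f = (2/3)x^2 + 1/4
E_{-1/2} D_q f = (2/3)x^2 - (2/3)x + 5/12
Δ E_{-1/2} D_q f = (4/3)x
D Δ E_{-1/2} D_q f = 4/3
D E_{-1/2} D_q f = (4/3)x - 2/3
Δ D E_{-1/2} D_q f = 4/3
[D, Δ] E_{-1/2} D_q f = 0
θ f = -12x^4 + 2x^3 + (1/4)x
E_{-4/3} f = -3x^4 + (50/3)x^3 - (104/3)x^2 + (129/4)x - 680/81
(θ + E_{-4/3}) f = -15x^4 + (56/3)x^3 - (104/3)x^2 + (65/2)x - 680/81
M_x (θ + E_{-4/3}) f = -15x^5 + (56/3)x^4 - (104/3)x^3 + (65/2)x^2 - (680/81)x
M_x M_x (θ + E_{-4/3}) f = -15x^6 + (56/3)x^5 - (104/3)x^4 + (65/2)x^3 - (680/81)x^2
(S_{-2} + [D, Δ] ∘ E_{-1/2} ∘ D_q + (M_x)^2 ∘ (θ + E_{-4/3})) f = -15x^6 + (56/3)x^5 - (248/3)x^4 + (163/6)x^3 - (680/81)x^2 - (1/2)x + 3

the result is g(x) = -15x^6 + (56/3)x^5 - (248/3)x^4 + (163/6)x^3 - (680/81)x^2 - (1/2)x + 3


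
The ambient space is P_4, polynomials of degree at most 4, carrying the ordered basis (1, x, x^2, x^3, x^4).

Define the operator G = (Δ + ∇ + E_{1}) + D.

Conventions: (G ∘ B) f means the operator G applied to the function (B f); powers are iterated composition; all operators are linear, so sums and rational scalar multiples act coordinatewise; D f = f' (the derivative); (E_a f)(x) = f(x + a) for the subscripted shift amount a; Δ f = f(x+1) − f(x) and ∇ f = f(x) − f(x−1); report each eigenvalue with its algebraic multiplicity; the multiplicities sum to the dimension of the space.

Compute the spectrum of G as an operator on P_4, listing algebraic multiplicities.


image of 1: 1
image of x: x + 4
image of x^2: x^2 + 8x + 1
image of x^3: x^3 + 12x^2 + 3x + 3
image of x^4: x^4 + 16x^3 + 6x^2 + 12x + 1
the matrix is upper triangular; its diagonal is (1, 1, 1, 1, 1)
for a triangular matrix the eigenvalues are the diagonal entries, with algebraic multiplicity their repetition count

λ = 1 (multiplicity 5)


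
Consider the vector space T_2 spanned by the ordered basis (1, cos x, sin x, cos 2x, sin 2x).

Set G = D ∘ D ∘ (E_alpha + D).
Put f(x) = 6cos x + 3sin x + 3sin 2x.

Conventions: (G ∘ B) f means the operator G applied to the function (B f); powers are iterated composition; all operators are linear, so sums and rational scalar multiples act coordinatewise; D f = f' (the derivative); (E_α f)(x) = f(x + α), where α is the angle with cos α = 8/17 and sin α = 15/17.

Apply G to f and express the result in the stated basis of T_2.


E_alpha f = (93/17)cos x - (66/17)sin x + (720/289)cos 2x - (483/289)sin 2x
D f = 3cos x - 6sin x + 6cos 2x
(E_alpha + D) f = (144/17)cos x - (168/17)sin x + (2454/289)cos 2x - (483/289)sin 2x
D (E_alpha + D) f = -(168/17)cos x - (144/17)sin x - (966/289)cos 2x - (4908/289)sin 2x
D D (E_alpha + D) f = -(144/17)cos x + (168/17)sin x - (9816/289)cos 2x + (1932/289)sin 2x

the result is g(x) = -(144/17)cos x + (168/17)sin x - (9816/289)cos 2x + (1932/289)sin 2x


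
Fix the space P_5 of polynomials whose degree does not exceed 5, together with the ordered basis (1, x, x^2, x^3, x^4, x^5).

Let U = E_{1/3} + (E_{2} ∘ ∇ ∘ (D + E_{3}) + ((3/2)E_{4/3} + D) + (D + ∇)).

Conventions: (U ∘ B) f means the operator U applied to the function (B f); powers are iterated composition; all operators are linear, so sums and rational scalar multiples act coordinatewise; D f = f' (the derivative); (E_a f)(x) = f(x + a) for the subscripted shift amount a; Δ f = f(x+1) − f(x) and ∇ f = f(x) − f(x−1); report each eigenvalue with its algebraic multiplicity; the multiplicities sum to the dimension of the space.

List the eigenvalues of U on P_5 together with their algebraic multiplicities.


λ = 5/2 (multiplicity 6)

image of 1: 5/2
image of x: (5/2)x + 19/3
image of x^2: (5/2)x^2 + (38/3)x + 115/9
image of x^3: (5/2)x^3 + 19x^2 + (115/3)x + 2014/27
image of x^4: (5/2)x^4 + (76/3)x^3 + (230/3)x^2 + (8056/27)x + 32461/81
image of x^5: (5/2)x^5 + (95/3)x^4 + (1150/9)x^3 + (20140/27)x^2 + (162305/81)x + 530548/243
the matrix is upper triangular; its diagonal is (5/2, 5/2, 5/2, 5/2, 5/2, 5/2)
for a triangular matrix the eigenvalues are the diagonal entries, with algebraic multiplicity their repetition count


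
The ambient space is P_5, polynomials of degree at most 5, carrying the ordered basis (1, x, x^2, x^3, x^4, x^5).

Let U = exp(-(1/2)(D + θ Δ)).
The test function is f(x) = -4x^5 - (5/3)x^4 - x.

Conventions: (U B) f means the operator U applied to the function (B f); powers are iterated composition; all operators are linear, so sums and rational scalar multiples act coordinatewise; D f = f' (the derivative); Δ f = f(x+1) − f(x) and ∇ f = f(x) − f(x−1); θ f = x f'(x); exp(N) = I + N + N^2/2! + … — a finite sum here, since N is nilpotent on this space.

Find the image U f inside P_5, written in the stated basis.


the result is g(x) = -4x^5 + (145/3)x^4 - (380/3)x^3 + 35x^2 + (52/3)x - 3/4

order-1 term: 50x^4 + (220/3)x^3 + 50x^2 + (40/3)x + 1/2
order-2 term: -200x^3 - 315x^2 - 155x - 10/3
order-3 term: 300x^2 + 310x + 155/6
order-4 term: -150x - 155/4
order-5 term: 15
the series for exp(-(1/2)(D + θ Δ)) f terminates at order 5
exp(-(1/2)(D + θ Δ)) f = -4x^5 + (145/3)x^4 - (380/3)x^3 + 35x^2 + (52/3)x - 3/4


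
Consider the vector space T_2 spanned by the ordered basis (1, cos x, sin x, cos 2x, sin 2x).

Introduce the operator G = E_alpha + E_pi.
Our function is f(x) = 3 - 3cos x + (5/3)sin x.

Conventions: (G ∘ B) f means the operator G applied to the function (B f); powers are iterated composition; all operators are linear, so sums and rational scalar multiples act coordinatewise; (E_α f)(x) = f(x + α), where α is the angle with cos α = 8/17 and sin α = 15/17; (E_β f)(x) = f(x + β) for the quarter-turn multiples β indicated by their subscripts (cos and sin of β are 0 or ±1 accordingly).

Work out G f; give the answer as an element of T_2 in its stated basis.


E_alpha f = 3 + (1/17)cos x + (175/51)sin x
E_pi f = 3 + 3cos x - (5/3)sin x
(E_alpha + E_pi) f = 6 + (52/17)cos x + (30/17)sin x

the image equals g(x) = 6 + (52/17)cos x + (30/17)sin x


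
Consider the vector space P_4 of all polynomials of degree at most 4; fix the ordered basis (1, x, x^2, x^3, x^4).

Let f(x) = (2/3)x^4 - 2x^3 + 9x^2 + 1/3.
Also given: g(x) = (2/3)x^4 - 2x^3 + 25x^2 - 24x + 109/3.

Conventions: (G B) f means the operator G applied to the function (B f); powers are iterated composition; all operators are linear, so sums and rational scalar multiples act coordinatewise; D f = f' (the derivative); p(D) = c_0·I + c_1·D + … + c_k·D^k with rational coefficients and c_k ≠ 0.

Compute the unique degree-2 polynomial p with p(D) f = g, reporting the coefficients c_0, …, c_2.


D^0 f = (2/3)x^4 - 2x^3 + 9x^2 + 1/3
D^1 f = (8/3)x^3 - 6x^2 + 18x
D^2 f = 8x^2 - 12x + 18
matching coefficients of g against c_0 f + c_1 Df + … from the top degree down determines the c_i
solution: c_0 = 1, c_1 = 0, c_2 = 2

c_0 = 1, c_1 = 0, c_2 = 2


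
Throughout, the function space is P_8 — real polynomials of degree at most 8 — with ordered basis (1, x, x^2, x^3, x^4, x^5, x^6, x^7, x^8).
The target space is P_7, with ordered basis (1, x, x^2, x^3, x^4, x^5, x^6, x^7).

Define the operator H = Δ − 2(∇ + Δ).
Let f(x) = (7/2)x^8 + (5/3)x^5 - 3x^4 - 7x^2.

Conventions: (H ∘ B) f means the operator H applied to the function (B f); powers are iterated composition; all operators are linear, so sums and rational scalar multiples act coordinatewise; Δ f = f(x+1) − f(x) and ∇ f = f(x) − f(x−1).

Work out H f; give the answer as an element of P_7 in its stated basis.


Δ f = 28x^7 + 98x^6 + 196x^5 + (760/3)x^4 + (602/3)x^3 + (290/3)x^2 + (31/3)x - 29/6
∇ f = 28x^7 - 98x^6 + 196x^5 - (710/3)x^4 + (502/3)x^3 - (190/3)x^2 - (19/3)x + 49/6
Δ f = 28x^7 + 98x^6 + 196x^5 + (760/3)x^4 + (602/3)x^3 + (290/3)x^2 + (31/3)x - 29/6
(∇ + Δ) f = 56x^7 + 392x^5 + (50/3)x^4 + 368x^3 + (100/3)x^2 + 4x + 10/3
(-2(∇ + Δ)) f = -112x^7 - 784x^5 - (100/3)x^4 - 736x^3 - (200/3)x^2 - 8x - 20/3
(Δ − 2(∇ + Δ)) f = -84x^7 + 98x^6 - 588x^5 + 220x^4 - (1606/3)x^3 + 30x^2 + (7/3)x - 23/2

the result is g(x) = -84x^7 + 98x^6 - 588x^5 + 220x^4 - (1606/3)x^3 + 30x^2 + (7/3)x - 23/2


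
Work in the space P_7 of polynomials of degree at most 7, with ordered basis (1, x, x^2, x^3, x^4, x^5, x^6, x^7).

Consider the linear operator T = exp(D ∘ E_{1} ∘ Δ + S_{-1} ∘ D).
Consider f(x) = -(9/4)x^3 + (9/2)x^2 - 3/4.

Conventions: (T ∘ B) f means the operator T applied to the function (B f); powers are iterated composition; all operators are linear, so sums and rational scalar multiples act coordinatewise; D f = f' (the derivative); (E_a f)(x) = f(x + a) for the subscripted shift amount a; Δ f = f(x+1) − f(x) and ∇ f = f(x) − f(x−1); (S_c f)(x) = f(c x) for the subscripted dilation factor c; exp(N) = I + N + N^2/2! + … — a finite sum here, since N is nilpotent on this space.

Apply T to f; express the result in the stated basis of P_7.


the image equals g(x) = -(9/4)x^3 - (9/4)x^2 - (63/4)x - 111/4

order-1 term: -(27/4)x^2 - (45/2)x - 45/4
order-2 term: (27/4)x - 18
order-3 term: 9/4
the series for exp(D ∘ E_{1} ∘ Δ + S_{-1} ∘ D) f terminates at order 3
exp(D ∘ E_{1} ∘ Δ + S_{-1} ∘ D) f = -(9/4)x^3 - (9/4)x^2 - (63/4)x - 111/4


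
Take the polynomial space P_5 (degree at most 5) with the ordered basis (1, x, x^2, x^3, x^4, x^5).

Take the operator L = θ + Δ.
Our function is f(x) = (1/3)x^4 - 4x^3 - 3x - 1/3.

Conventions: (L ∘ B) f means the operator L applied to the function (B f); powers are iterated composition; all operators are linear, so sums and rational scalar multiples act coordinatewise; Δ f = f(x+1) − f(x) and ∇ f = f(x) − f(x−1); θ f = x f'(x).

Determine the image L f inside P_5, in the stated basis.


the result is g(x) = (4/3)x^4 - (32/3)x^3 - 10x^2 - (41/3)x - 20/3

θ f = (4/3)x^4 - 12x^3 - 3x
Δ f = (4/3)x^3 - 10x^2 - (32/3)x - 20/3
(θ + Δ) f = (4/3)x^4 - (32/3)x^3 - 10x^2 - (41/3)x - 20/3


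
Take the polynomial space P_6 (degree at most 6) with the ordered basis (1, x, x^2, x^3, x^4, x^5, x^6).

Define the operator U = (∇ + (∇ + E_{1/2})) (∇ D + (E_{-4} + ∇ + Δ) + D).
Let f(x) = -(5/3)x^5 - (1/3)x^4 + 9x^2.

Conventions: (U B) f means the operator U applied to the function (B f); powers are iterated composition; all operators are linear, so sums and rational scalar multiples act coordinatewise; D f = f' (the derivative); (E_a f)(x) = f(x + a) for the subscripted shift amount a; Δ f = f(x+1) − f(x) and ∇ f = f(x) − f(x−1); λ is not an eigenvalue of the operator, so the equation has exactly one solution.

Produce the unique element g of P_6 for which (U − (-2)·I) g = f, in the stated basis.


write g with unknown coordinates in the stated basis and equate coefficients in (U − (-2)·I) g = f
solving from the highest basis element down gives g = -(5/9)x^5 + (23/18)x^4 + (329/18)x^3 + (9733/108)x^2 - (420485/432)x + 538861/864
check: U g = -(5/9)x^5 - (26/9)x^4 - (329/9)x^3 - (9247/54)x^2 + (420485/216)x - 538861/432
so U g − (-2)·g = -(5/3)x^5 - (1/3)x^4 + 9x^2 = f ✓

the result is g(x) = -(5/9)x^5 + (23/18)x^4 + (329/18)x^3 + (9733/108)x^2 - (420485/432)x + 538861/864


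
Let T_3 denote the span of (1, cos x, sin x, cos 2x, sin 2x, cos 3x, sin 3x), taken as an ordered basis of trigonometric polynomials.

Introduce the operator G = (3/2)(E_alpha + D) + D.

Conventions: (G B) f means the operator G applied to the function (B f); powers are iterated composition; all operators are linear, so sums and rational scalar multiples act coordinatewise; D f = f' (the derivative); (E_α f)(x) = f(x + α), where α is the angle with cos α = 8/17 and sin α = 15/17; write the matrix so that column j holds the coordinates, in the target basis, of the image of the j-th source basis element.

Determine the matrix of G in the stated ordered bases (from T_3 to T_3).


the matrix is [[3/2, 0, 0, 0, 0, 0, 0]; [0, 12/17, 65/17, 0, 0, 0, 0]; [0, -65/17, 12/17, 0, 0, 0, 0]; [0, 0, 0, -483/578, 1805/289, 0, 0]; [0, 0, 0, -1805/289, -483/578, 0, 0]; [0, 0, 0, 0, 0, -7332/4913, 36105/4913]; [0, 0, 0, 0, 0, -36105/4913, -7332/4913]] (rows listed top to bottom)

image of 1: 3/2
image of cos x: (12/17)cos x - (65/17)sin x
image of sin x: (65/17)cos x + (12/17)sin x
image of cos 2x: -(483/578)cos 2x - (1805/289)sin 2x
image of sin 2x: (1805/289)cos 2x - (483/578)sin 2x
image of cos 3x: -(7332/4913)cos 3x - (36105/4913)sin 3x
image of sin 3x: (36105/4913)cos 3x - (7332/4913)sin 3x
each image's coordinates form column j of the matrix


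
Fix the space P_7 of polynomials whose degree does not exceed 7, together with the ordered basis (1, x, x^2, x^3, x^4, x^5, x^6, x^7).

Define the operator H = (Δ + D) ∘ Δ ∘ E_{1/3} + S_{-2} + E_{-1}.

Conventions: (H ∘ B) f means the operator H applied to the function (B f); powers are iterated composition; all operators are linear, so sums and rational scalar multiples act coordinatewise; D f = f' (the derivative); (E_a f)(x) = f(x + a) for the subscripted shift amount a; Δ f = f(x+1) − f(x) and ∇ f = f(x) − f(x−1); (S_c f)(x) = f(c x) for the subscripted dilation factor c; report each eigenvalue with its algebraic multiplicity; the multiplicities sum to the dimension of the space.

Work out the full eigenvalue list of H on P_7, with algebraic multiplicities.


λ = -127 (multiplicity 1), λ = -31 (multiplicity 1), λ = -7 (multiplicity 1), λ = -1 (multiplicity 1), λ = 2 (multiplicity 1), λ = 5 (multiplicity 1), λ = 17 (multiplicity 1), λ = 65 (multiplicity 1)

image of 1: 2
image of x: -x - 1
image of x^2: 5x^2 - 2x + 5
image of x^3: -7x^3 - 3x^2 + 15x + 12
image of x^4: 17x^4 - 4x^3 + 30x^2 + 48x + 101/3
image of x^5: -31x^5 - 5x^4 + 50x^3 + 120x^2 + (505/3)x + 2038/27
image of x^6: 65x^6 - 6x^5 + 75x^4 + 240x^3 + 505x^2 + (4076/9)x + 4763/27
image of x^7: -127x^7 - 7x^6 + 105x^5 + 420x^4 + (3535/3)x^3 + (14266/9)x^2 + (33341/27)x + 32392/81
the matrix is upper triangular; its diagonal is (2, -1, 5, -7, 17, -31, 65, -127)
for a triangular matrix the eigenvalues are the diagonal entries, with algebraic multiplicity their repetition count


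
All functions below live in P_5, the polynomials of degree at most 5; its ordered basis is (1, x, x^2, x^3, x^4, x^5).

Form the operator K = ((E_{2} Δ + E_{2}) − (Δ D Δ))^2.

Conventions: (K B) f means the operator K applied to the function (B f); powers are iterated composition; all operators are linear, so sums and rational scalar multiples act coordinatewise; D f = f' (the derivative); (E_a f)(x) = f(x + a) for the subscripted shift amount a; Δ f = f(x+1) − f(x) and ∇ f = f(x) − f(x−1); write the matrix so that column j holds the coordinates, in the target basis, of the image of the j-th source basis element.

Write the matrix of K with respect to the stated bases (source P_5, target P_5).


the matrix is [[1, 6, 36, 204, 1104, 5836]; [0, 1, 12, 108, 816, 5520]; [0, 0, 1, 18, 216, 2040]; [0, 0, 0, 1, 24, 360]; [0, 0, 0, 0, 1, 30]; [0, 0, 0, 0, 0, 1]] (rows listed top to bottom)

image of 1: 1
image of x: x + 6
image of x^2: x^2 + 12x + 36
image of x^3: x^3 + 18x^2 + 108x + 204
image of x^4: x^4 + 24x^3 + 216x^2 + 816x + 1104
image of x^5: x^5 + 30x^4 + 360x^3 + 2040x^2 + 5520x + 5836
each image's coordinates form column j of the matrix


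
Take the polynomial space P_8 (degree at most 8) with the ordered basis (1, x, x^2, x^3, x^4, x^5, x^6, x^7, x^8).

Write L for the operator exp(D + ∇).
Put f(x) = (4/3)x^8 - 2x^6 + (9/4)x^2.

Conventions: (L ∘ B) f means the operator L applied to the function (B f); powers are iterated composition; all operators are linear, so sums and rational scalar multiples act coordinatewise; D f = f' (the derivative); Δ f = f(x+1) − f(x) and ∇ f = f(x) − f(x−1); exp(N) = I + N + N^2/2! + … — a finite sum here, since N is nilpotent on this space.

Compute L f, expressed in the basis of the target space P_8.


the result is g(x) = (4/3)x^8 + (64/3)x^7 + 110x^6 + 200x^5 + (290/3)x^4 + 104x^3 + (1547/12)x^2 - (209/3)x + 41/12

order-1 term: (64/3)x^7 - (112/3)x^6 + (152/3)x^5 - (190/3)x^4 + (104/3)x^3 - (22/3)x^2 + (23/3)x - 19/12
order-2 term: (448/3)x^6 - 448x^5 + (2720/3)x^4 - (3760/3)x^3 + (3154/3)x^2 - (1520/3)x + 115
order-3 term: (1792/3)x^5 - 2240x^4 + (14720/3)x^3 - 6560x^2 + (14728/3)x - 4822/3
order-4 term: (4480/3)x^4 - (17920/3)x^3 + (36640/3)x^2 - (39680/3)x + 18092/3
order-5 term: (7168/3)x^3 - 8960x^2 + (43648/3)x - 27680/3
order-6 term: (7168/3)x^2 - 7168x + 20224/3
order-7 term: (4096/3)x - 7168/3
order-8 term: 1024/3
the series for exp(D + ∇) f terminates at order 8
exp(D + ∇) f = (4/3)x^8 + (64/3)x^7 + 110x^6 + 200x^5 + (290/3)x^4 + 104x^3 + (1547/12)x^2 - (209/3)x + 41/12


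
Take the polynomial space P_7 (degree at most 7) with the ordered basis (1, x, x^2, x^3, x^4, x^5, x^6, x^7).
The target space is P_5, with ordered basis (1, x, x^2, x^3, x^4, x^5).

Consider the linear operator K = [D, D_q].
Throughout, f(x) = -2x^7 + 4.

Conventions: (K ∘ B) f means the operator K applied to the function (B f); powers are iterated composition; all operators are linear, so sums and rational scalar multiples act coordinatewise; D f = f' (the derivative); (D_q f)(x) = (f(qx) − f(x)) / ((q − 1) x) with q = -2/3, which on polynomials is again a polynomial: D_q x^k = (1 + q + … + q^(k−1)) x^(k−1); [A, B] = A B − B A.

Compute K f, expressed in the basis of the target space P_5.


D_q f = -(926/729)x^6
D D_q f = -(1852/243)x^5
D f = -14x^6
D_q D f = -(1862/243)x^5
[D, D_q] f = (10/243)x^5

the image equals g(x) = (10/243)x^5


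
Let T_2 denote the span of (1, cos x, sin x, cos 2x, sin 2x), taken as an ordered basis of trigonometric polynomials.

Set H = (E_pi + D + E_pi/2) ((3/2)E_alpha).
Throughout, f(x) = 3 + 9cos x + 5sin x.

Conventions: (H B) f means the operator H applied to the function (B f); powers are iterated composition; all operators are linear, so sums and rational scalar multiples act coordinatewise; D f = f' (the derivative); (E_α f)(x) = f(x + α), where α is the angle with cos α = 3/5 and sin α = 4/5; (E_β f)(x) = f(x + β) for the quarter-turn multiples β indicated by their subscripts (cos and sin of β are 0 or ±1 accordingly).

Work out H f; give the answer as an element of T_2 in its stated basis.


E_alpha f = 3 + (47/5)cos x - (21/5)sin x
((3/2)E_alpha) f = 9/2 + (141/10)cos x - (63/10)sin x
E_pi ((3/2)E_alpha) f = 9/2 - (141/10)cos x + (63/10)sin x
D ((3/2)E_alpha) f = -(63/10)cos x - (141/10)sin x
E_pi/2 ((3/2)E_alpha) f = 9/2 - (63/10)cos x - (141/10)sin x
(E_pi + D + E_pi/2) ((3/2)E_alpha) f = 9 - (267/10)cos x - (219/10)sin x

g(x) = 9 - (267/10)cos x - (219/10)sin x


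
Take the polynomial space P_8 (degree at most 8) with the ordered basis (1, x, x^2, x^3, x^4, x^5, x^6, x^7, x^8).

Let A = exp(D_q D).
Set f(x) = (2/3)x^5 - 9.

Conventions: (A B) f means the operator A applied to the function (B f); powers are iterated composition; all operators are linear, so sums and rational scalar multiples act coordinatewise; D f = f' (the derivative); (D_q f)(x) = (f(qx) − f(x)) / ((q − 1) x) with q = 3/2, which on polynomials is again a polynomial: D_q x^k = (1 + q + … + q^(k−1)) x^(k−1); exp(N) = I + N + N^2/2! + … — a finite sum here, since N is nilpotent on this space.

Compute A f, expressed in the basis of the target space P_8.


order-1 term: (325/12)x^3
order-2 term: (1625/16)x
the series for exp(D_q D) f terminates at order 2
exp(D_q D) f = (2/3)x^5 + (325/12)x^3 + (1625/16)x - 9

g(x) = (2/3)x^5 + (325/12)x^3 + (1625/16)x - 9


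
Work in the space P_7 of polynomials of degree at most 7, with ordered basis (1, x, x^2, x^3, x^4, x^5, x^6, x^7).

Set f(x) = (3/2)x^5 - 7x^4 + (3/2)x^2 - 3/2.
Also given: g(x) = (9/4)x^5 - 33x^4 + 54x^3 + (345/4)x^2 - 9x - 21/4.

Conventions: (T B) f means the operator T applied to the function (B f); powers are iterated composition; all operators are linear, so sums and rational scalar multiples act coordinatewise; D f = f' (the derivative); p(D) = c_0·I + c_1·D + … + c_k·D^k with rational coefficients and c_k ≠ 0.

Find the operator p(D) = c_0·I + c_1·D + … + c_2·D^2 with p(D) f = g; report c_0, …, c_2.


p(D) = (3/2)·I − 3·D − D^2, i.e. c_0 = 3/2, c_1 = -3, c_2 = -1

D^0 f = (3/2)x^5 - 7x^4 + (3/2)x^2 - 3/2
D^1 f = (15/2)x^4 - 28x^3 + 3x
D^2 f = 30x^3 - 84x^2 + 3
matching coefficients of g against c_0 f + c_1 Df + … from the top degree down determines the c_i
solution: c_0 = 3/2, c_1 = -3, c_2 = -1


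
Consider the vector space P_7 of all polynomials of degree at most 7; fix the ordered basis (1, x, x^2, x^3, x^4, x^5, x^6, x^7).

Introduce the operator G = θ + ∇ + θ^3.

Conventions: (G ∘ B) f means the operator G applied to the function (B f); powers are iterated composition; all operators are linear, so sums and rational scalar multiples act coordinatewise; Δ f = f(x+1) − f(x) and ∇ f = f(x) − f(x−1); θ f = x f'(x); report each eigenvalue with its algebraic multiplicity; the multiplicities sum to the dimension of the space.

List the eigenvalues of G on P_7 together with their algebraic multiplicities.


image of 1: 0
image of x: 2x + 1
image of x^2: 10x^2 + 2x - 1
image of x^3: 30x^3 + 3x^2 - 3x + 1
image of x^4: 68x^4 + 4x^3 - 6x^2 + 4x - 1
image of x^5: 130x^5 + 5x^4 - 10x^3 + 10x^2 - 5x + 1
image of x^6: 222x^6 + 6x^5 - 15x^4 + 20x^3 - 15x^2 + 6x - 1
image of x^7: 350x^7 + 7x^6 - 21x^5 + 35x^4 - 35x^3 + 21x^2 - 7x + 1
the matrix is upper triangular; its diagonal is (0, 2, 10, 30, 68, 130, 222, 350)
for a triangular matrix the eigenvalues are the diagonal entries, with algebraic multiplicity their repetition count

λ = 0 (multiplicity 1), λ = 2 (multiplicity 1), λ = 10 (multiplicity 1), λ = 30 (multiplicity 1), λ = 68 (multiplicity 1), λ = 130 (multiplicity 1), λ = 222 (multiplicity 1), λ = 350 (multiplicity 1)


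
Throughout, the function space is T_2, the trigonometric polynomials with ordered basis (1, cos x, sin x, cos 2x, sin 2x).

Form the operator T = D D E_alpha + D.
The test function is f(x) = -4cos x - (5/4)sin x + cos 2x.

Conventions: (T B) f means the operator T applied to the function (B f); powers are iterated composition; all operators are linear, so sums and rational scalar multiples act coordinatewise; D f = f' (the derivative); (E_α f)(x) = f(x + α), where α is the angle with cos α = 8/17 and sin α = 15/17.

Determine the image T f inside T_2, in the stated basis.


the image equals g(x) = (59/34)cos x + (18/17)sin x + (644/289)cos 2x + (382/289)sin 2x

E_alpha f = -(203/68)cos x + (50/17)sin x - (161/289)cos 2x - (240/289)sin 2x
D E_alpha f = (50/17)cos x + (203/68)sin x - (480/289)cos 2x + (322/289)sin 2x
D D E_alpha f = (203/68)cos x - (50/17)sin x + (644/289)cos 2x + (960/289)sin 2x
D f = -(5/4)cos x + 4sin x - 2sin 2x
(D D E_alpha + D) f = (59/34)cos x + (18/17)sin x + (644/289)cos 2x + (382/289)sin 2x


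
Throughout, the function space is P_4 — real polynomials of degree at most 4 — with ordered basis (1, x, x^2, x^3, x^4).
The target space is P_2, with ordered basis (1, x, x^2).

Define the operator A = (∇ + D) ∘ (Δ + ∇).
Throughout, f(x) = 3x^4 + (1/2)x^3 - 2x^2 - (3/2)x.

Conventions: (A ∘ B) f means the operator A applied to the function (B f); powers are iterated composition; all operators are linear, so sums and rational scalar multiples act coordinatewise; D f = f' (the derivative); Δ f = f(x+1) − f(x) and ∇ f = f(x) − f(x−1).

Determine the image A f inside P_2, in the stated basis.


the image equals g(x) = 144x^2 - 60x + 53

Δ f = 12x^3 + (39/2)x^2 + (19/2)x
∇ f = 12x^3 - (33/2)x^2 + (13/2)x - 2
(Δ + ∇) f = 24x^3 + 3x^2 + 16x - 2
∇ (Δ + ∇) f = 72x^2 - 66x + 37
D (Δ + ∇) f = 72x^2 + 6x + 16
(∇ + D) (Δ + ∇) f = 144x^2 - 60x + 53


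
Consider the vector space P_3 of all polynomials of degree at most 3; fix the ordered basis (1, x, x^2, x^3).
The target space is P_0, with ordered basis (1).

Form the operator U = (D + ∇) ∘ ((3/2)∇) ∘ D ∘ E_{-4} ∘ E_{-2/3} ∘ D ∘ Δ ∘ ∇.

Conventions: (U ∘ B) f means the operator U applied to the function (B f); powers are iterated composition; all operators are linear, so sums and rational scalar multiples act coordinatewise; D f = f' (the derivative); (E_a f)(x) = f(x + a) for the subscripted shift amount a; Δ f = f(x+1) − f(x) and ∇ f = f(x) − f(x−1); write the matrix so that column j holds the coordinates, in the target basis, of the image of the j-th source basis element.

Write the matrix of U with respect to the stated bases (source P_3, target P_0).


image of 1: 0
image of x: 0
image of x^2: 0
image of x^3: 0
each image's coordinates form column j of the matrix

the matrix is [[0, 0, 0, 0]] (rows listed top to bottom)


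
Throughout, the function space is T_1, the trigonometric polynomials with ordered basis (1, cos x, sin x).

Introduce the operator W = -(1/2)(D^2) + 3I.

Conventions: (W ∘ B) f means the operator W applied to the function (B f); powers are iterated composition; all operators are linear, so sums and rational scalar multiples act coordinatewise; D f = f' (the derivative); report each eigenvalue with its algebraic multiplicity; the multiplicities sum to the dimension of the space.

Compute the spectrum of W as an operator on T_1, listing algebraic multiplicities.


λ = 3 (multiplicity 1), λ = 7/2 (multiplicity 2)

image of 1: 3
image of cos x: (7/2)cos x
image of sin x: (7/2)sin x
the matrix is diagonal; its diagonal is (3, 7/2, 7/2)
for a triangular matrix the eigenvalues are the diagonal entries, with algebraic multiplicity their repetition count


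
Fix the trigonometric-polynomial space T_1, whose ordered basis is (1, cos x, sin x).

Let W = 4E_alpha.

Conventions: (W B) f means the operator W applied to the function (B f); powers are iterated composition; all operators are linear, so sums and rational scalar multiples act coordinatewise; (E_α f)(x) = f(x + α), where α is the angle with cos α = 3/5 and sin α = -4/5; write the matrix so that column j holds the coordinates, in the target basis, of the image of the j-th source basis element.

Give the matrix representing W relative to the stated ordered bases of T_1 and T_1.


image of 1: 4
image of cos x: (12/5)cos x + (16/5)sin x
image of sin x: -(16/5)cos x + (12/5)sin x
each image's coordinates form column j of the matrix

the matrix is [[4, 0, 0]; [0, 12/5, -16/5]; [0, 16/5, 12/5]] (rows listed top to bottom)


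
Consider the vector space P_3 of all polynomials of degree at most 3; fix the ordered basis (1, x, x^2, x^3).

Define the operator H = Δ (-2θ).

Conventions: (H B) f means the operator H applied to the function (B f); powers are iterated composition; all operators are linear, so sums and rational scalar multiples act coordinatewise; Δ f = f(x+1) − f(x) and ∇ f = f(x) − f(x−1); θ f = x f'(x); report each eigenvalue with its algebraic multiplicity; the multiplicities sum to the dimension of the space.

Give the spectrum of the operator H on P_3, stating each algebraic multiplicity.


image of 1: 0
image of x: -2
image of x^2: -8x - 4
image of x^3: -18x^2 - 18x - 6
the matrix is upper triangular; its diagonal is (0, 0, 0, 0)
for a triangular matrix the eigenvalues are the diagonal entries, with algebraic multiplicity their repetition count

λ = 0 (multiplicity 4)


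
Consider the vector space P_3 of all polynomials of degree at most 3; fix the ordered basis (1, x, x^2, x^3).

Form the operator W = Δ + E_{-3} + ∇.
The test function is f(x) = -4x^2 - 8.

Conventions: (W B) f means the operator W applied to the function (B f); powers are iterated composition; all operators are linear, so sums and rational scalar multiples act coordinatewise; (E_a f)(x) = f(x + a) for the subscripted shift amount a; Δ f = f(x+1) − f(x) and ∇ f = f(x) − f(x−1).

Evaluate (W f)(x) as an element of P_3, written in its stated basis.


Δ f = -8x - 4
E_{-3} f = -4x^2 + 24x - 44
∇ f = -8x + 4
(Δ + E_{-3} + ∇) f = -4x^2 + 8x - 44

the image equals g(x) = -4x^2 + 8x - 44
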